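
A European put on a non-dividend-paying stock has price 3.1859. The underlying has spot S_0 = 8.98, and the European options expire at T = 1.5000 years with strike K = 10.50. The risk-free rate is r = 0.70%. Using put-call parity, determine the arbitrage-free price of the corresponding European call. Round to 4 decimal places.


Put-call parity: C - P = S_0 * exp(-qT) - K * exp(-rT).
S_0 * exp(-qT) = 8.9800 * 1.00000000 = 8.98000000
K * exp(-rT) = 10.5000 * 0.98955493 = 10.39032679
C = P + S*exp(-qT) - K*exp(-rT)
C = 3.1859 + 8.98000000 - 10.39032679 = 1.7756

Answer: Call price = 1.7756


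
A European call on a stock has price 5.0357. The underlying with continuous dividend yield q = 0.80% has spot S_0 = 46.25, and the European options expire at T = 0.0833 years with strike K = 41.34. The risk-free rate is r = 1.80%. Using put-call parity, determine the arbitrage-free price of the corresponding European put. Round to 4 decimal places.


Put-call parity: C - P = S_0 * exp(-qT) - K * exp(-rT).
S_0 * exp(-qT) = 46.2500 * 0.99933382 = 46.21918927
K * exp(-rT) = 41.3400 * 0.99850172 = 41.27806125
P = C - S*exp(-qT) + K*exp(-rT)
P = 5.0357 - 46.21918927 + 41.27806125 = 0.0946

Answer: Put price = 0.0946


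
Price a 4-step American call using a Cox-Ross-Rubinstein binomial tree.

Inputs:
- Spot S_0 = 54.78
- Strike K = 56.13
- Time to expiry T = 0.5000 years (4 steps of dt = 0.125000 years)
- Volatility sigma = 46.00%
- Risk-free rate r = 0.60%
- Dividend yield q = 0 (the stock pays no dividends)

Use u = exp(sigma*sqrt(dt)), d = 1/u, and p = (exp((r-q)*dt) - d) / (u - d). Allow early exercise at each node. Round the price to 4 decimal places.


dt = T/N = 0.125000
u = exp(sigma*sqrt(dt)) = 1.176607; d = 1/u = 0.849902
p = (exp((r-q)*dt) - d) / (u - d) = 0.461727
Discount per step: exp(-r*dt) = 0.999250
Stock lattice S(k, i) with i counting down-moves:
  k=0: S(0,0) = 54.7800
  k=1: S(1,0) = 64.4545; S(1,1) = 46.5576
  k=2: S(2,0) = 75.8376; S(2,1) = 54.7800; S(2,2) = 39.5694
  k=3: S(3,0) = 89.2310; S(3,1) = 64.4545; S(3,2) = 46.5576; S(3,3) = 33.6301
  k=4: S(4,0) = 104.9898; S(4,1) = 75.8376; S(4,2) = 54.7800; S(4,3) = 39.5694; S(4,4) = 28.5823
Terminal payoffs V(N, i) = max(S_T - K, 0):
  V(4,0) = 48.859821; V(4,1) = 19.707605; V(4,2) = 0.000000; V(4,3) = 0.000000; V(4,4) = 0.000000
Backward induction: V(k, i) = exp(-r*dt) * [p * V(k+1, i) + (1-p) * V(k+1, i+1)]; then take max(V_cont, immediate exercise) for American.
  V(3,0) = exp(-r*dt) * [p*48.859821 + (1-p)*19.707605] = 33.143111; exercise = 33.101029; V(3,0) = max -> 33.143111
  V(3,1) = exp(-r*dt) * [p*19.707605 + (1-p)*0.000000] = 9.092716; exercise = 8.324511; V(3,1) = max -> 9.092716
  V(3,2) = exp(-r*dt) * [p*0.000000 + (1-p)*0.000000] = 0.000000; exercise = 0.000000; V(3,2) = max -> 0.000000
  V(3,3) = exp(-r*dt) * [p*0.000000 + (1-p)*0.000000] = 0.000000; exercise = 0.000000; V(3,3) = max -> 0.000000
  V(2,0) = exp(-r*dt) * [p*33.143111 + (1-p)*9.092716] = 20.182297; exercise = 19.707605; V(2,0) = max -> 20.182297
  V(2,1) = exp(-r*dt) * [p*9.092716 + (1-p)*0.000000] = 4.195207; exercise = 0.000000; V(2,1) = max -> 4.195207
  V(2,2) = exp(-r*dt) * [p*0.000000 + (1-p)*0.000000] = 0.000000; exercise = 0.000000; V(2,2) = max -> 0.000000
  V(1,0) = exp(-r*dt) * [p*20.182297 + (1-p)*4.195207] = 11.568203; exercise = 8.324511; V(1,0) = max -> 11.568203
  V(1,1) = exp(-r*dt) * [p*4.195207 + (1-p)*0.000000] = 1.935589; exercise = 0.000000; V(1,1) = max -> 1.935589
  V(0,0) = exp(-r*dt) * [p*11.568203 + (1-p)*1.935589] = 6.378444; exercise = 0.000000; V(0,0) = max -> 6.378444

Answer: Price = V(0,0) = 6.3784


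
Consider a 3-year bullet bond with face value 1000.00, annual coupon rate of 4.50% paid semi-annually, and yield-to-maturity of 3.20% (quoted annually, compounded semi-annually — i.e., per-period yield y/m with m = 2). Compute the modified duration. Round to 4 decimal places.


Answer: Modified duration = 2.7984

Derivation:
Coupon per period c = face * coupon_rate / m = 22.500000
Periods per year m = 2; per-period yield y/m = 0.016000
Number of cashflows N = 6
Cashflows (t years, CF_t, discount factor 1/(1+y/m)^(m*t), PV):
  t = 0.5000: CF_t = 22.500000, DF = 0.984252, PV = 22.145669
  t = 1.0000: CF_t = 22.500000, DF = 0.968752, PV = 21.796919
  t = 1.5000: CF_t = 22.500000, DF = 0.953496, PV = 21.453660
  t = 2.0000: CF_t = 22.500000, DF = 0.938480, PV = 21.115807
  t = 2.5000: CF_t = 22.500000, DF = 0.923701, PV = 20.783275
  t = 3.0000: CF_t = 1022.500000, DF = 0.909155, PV = 929.610604
Price P = sum_t PV_t = 1036.905934
First compute Macaulay numerator sum_t t * PV_t:
  t * PV_t at t = 0.5000: 11.072835
  t * PV_t at t = 1.0000: 21.796919
  t * PV_t at t = 1.5000: 32.180490
  t * PV_t at t = 2.0000: 42.231614
  t * PV_t at t = 2.5000: 51.958187
  t * PV_t at t = 3.0000: 2788.831812
Macaulay duration D = 2948.071856 / 1036.905934 = 2.843143
Modified duration = D / (1 + y/m) = 2.843143 / (1 + 0.016000) = 2.798369


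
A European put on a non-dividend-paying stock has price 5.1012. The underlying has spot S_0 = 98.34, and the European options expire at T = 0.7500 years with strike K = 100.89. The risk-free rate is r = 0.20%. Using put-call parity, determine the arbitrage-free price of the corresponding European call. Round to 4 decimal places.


Answer: Call price = 2.7024

Derivation:
Put-call parity: C - P = S_0 * exp(-qT) - K * exp(-rT).
S_0 * exp(-qT) = 98.3400 * 1.00000000 = 98.34000000
K * exp(-rT) = 100.8900 * 0.99850112 = 100.73877844
C = P + S*exp(-qT) - K*exp(-rT)
C = 5.1012 + 98.34000000 - 100.73877844 = 2.7024


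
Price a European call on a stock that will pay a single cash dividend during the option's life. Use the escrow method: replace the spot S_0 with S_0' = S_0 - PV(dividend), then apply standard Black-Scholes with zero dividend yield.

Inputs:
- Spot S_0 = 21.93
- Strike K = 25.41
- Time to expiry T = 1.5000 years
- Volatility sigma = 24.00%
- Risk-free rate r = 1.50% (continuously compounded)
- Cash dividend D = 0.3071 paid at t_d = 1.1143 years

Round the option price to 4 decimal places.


PV(D) = D * exp(-r * t_d) = 0.3071 * 0.98342441 = 0.30200964
S_0' = S_0 - PV(D) = 21.9300 - 0.30200964 = 21.62799036
d1 = (ln(S_0'/K) + (r + sigma^2/2)*T) / (sigma*sqrt(T)) = -0.32474271
d2 = d1 - sigma*sqrt(T) = -0.61868148
exp(-rT) = 0.97775124
N(d1) = 0.37268790; N(d2) = 0.26806311
C = S_0' * N(d1) - K * exp(-rT) * N(d2) = 21.62799036 * 0.37268790 - 25.4100 * 0.97775124 * 0.26806311 = 1.4006

Answer: Price = 1.4006


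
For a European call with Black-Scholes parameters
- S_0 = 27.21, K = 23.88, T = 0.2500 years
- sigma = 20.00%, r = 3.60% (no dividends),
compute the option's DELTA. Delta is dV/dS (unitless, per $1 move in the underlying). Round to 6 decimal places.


Answer: Delta = 0.925832

Derivation:
d1 = 1.4454326427; d2 = 1.3454326427
phi(d1) = 0.1403555693; exp(-qT) = 1.0000000000; exp(-rT) = 0.9910403788
N(d1) = 0.9258318000
Delta = exp(-qT) * N(d1) = 1.0000000000 * 0.9258318000 = 0.925832


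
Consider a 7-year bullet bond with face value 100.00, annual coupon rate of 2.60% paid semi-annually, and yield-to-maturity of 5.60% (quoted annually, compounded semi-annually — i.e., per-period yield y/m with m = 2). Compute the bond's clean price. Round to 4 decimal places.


Answer: Price = 82.8226

Derivation:
Coupon per period c = face * coupon_rate / m = 1.300000
Periods per year m = 2; per-period yield y/m = 0.028000
Number of cashflows N = 14
Cashflows (t years, CF_t, discount factor 1/(1+y/m)^(m*t), PV):
  t = 0.5000: CF_t = 1.300000, DF = 0.972763, PV = 1.264591
  t = 1.0000: CF_t = 1.300000, DF = 0.946267, PV = 1.230147
  t = 1.5000: CF_t = 1.300000, DF = 0.920493, PV = 1.196641
  t = 2.0000: CF_t = 1.300000, DF = 0.895422, PV = 1.164048
  t = 2.5000: CF_t = 1.300000, DF = 0.871033, PV = 1.132342
  t = 3.0000: CF_t = 1.300000, DF = 0.847308, PV = 1.101500
  t = 3.5000: CF_t = 1.300000, DF = 0.824230, PV = 1.071498
  t = 4.0000: CF_t = 1.300000, DF = 0.801780, PV = 1.042314
  t = 4.5000: CF_t = 1.300000, DF = 0.779941, PV = 1.013924
  t = 5.0000: CF_t = 1.300000, DF = 0.758698, PV = 0.986307
  t = 5.5000: CF_t = 1.300000, DF = 0.738033, PV = 0.959443
  t = 6.0000: CF_t = 1.300000, DF = 0.717931, PV = 0.933310
  t = 6.5000: CF_t = 1.300000, DF = 0.698376, PV = 0.907889
  t = 7.0000: CF_t = 101.300000, DF = 0.679354, PV = 68.818601
Price P = sum_t PV_t = 82.822557


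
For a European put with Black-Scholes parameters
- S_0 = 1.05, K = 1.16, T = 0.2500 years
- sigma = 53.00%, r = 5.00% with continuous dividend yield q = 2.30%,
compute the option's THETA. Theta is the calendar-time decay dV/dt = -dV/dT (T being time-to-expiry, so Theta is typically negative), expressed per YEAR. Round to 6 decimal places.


d1 = -0.2179899658; d2 = -0.4829899658
phi(d1) = 0.3895752072; exp(-qT) = 0.9942664996; exp(-rT) = 0.9875778005
Theta = -S*exp(-qT)*phi(d1)*sigma/(2*sqrt(T)) + r*K*exp(-rT)*N(-d2) - q*S*exp(-qT)*N(-d1)
N(-d1) = 0.5862815352; N(-d2) = 0.6854485696; sqrt(T) = 0.5000000000
Term 1 = -1.0500 * 0.9942664996 * 0.3895752072 * 0.5300 / (2 * 0.5000000000) = -0.2155555879
Term 2 = 0.0500 * 1.1600 * 0.9875778005 * 0.6854485696 = 0.0392621599
Term 3 = -0.0230 * 1.0500 * 0.9942664996 * 0.5862815352 = -0.0140775202
Theta = -0.2155555879 + (0.0392621599) + (-0.0140775202) = -0.190371

Answer: Theta = -0.190371


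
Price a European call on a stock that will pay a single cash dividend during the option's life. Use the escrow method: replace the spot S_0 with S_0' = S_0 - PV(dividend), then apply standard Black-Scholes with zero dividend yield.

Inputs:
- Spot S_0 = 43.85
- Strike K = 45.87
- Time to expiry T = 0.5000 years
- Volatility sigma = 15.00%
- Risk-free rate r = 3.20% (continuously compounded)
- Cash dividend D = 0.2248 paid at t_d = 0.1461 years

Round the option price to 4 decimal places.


Answer: Price = 1.2157

Derivation:
PV(D) = D * exp(-r * t_d) = 0.2248 * 0.99533571 = 0.22375147
S_0' = S_0 - PV(D) = 43.8500 - 0.22375147 = 43.62624853
d1 = (ln(S_0'/K) + (r + sigma^2/2)*T) / (sigma*sqrt(T)) = -0.26895805
d2 = d1 - sigma*sqrt(T) = -0.37502406
exp(-rT) = 0.98412732
N(d1) = 0.39398098; N(d2) = 0.35382128
C = S_0' * N(d1) - K * exp(-rT) * N(d2) = 43.62624853 * 0.39398098 - 45.8700 * 0.98412732 * 0.35382128 = 1.2157


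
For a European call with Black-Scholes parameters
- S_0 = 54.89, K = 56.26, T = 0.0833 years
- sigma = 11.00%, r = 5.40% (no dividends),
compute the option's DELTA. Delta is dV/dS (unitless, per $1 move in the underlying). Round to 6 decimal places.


Answer: Delta = 0.267974

Derivation:
d1 = -0.6189526632; d2 = -0.6507005766
phi(d1) = 0.3293976047; exp(-qT) = 1.0000000000; exp(-rT) = 0.9955119017
N(d1) = 0.2679737718
Delta = exp(-qT) * N(d1) = 1.0000000000 * 0.2679737718 = 0.267974


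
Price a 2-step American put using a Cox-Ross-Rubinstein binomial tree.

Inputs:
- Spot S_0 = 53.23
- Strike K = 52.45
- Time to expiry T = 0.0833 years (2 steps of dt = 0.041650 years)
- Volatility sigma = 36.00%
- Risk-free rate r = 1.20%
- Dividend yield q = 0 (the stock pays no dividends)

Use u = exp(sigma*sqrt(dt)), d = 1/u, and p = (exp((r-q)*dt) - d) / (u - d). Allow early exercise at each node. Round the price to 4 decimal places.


Answer: Price = V(0,0) = 1.7204

Derivation:
dt = T/N = 0.041650
u = exp(sigma*sqrt(dt)) = 1.076236; d = 1/u = 0.929164
p = (exp((r-q)*dt) - d) / (u - d) = 0.485040
Discount per step: exp(-r*dt) = 0.999500
Stock lattice S(k, i) with i counting down-moves:
  k=0: S(0,0) = 53.2300
  k=1: S(1,0) = 57.2881; S(1,1) = 49.4594
  k=2: S(2,0) = 61.6555; S(2,1) = 53.2300; S(2,2) = 45.9559
Terminal payoffs V(N, i) = max(K - S_T, 0):
  V(2,0) = 0.000000; V(2,1) = 0.000000; V(2,2) = 6.494104
Backward induction: V(k, i) = exp(-r*dt) * [p * V(k+1, i) + (1-p) * V(k+1, i+1)]; then take max(V_cont, immediate exercise) for American.
  V(1,0) = exp(-r*dt) * [p*0.000000 + (1-p)*0.000000] = 0.000000; exercise = 0.000000; V(1,0) = max -> 0.000000
  V(1,1) = exp(-r*dt) * [p*0.000000 + (1-p)*6.494104] = 3.342533; exercise = 2.990599; V(1,1) = max -> 3.342533
  V(0,0) = exp(-r*dt) * [p*0.000000 + (1-p)*3.342533] = 1.720411; exercise = 0.000000; V(0,0) = max -> 1.720411


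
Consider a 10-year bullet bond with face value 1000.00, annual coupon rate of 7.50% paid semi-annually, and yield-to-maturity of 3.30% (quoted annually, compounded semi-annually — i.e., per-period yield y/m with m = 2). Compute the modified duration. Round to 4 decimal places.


Answer: Modified duration = 7.5252

Derivation:
Coupon per period c = face * coupon_rate / m = 37.500000
Periods per year m = 2; per-period yield y/m = 0.016500
Number of cashflows N = 20
Cashflows (t years, CF_t, discount factor 1/(1+y/m)^(m*t), PV):
  t = 0.5000: CF_t = 37.500000, DF = 0.983768, PV = 36.891294
  t = 1.0000: CF_t = 37.500000, DF = 0.967799, PV = 36.292468
  t = 1.5000: CF_t = 37.500000, DF = 0.952090, PV = 35.703362
  t = 2.0000: CF_t = 37.500000, DF = 0.936635, PV = 35.123819
  t = 2.5000: CF_t = 37.500000, DF = 0.921432, PV = 34.553684
  t = 3.0000: CF_t = 37.500000, DF = 0.906475, PV = 33.992802
  t = 3.5000: CF_t = 37.500000, DF = 0.891761, PV = 33.441025
  t = 4.0000: CF_t = 37.500000, DF = 0.877285, PV = 32.898205
  t = 4.5000: CF_t = 37.500000, DF = 0.863045, PV = 32.364196
  t = 5.0000: CF_t = 37.500000, DF = 0.849036, PV = 31.838855
  t = 5.5000: CF_t = 37.500000, DF = 0.835254, PV = 31.322041
  t = 6.0000: CF_t = 37.500000, DF = 0.821696, PV = 30.813616
  t = 6.5000: CF_t = 37.500000, DF = 0.808359, PV = 30.313445
  t = 7.0000: CF_t = 37.500000, DF = 0.795237, PV = 29.821392
  t = 7.5000: CF_t = 37.500000, DF = 0.782329, PV = 29.337326
  t = 8.0000: CF_t = 37.500000, DF = 0.769630, PV = 28.861117
  t = 8.5000: CF_t = 37.500000, DF = 0.757137, PV = 28.392639
  t = 9.0000: CF_t = 37.500000, DF = 0.744847, PV = 27.931765
  t = 9.5000: CF_t = 37.500000, DF = 0.732757, PV = 27.478372
  t = 10.0000: CF_t = 1037.500000, DF = 0.720862, PV = 747.894683
Price P = sum_t PV_t = 1355.266106
First compute Macaulay numerator sum_t t * PV_t:
  t * PV_t at t = 0.5000: 18.445647
  t * PV_t at t = 1.0000: 36.292468
  t * PV_t at t = 1.5000: 53.555044
  t * PV_t at t = 2.0000: 70.247639
  t * PV_t at t = 2.5000: 86.384209
  t * PV_t at t = 3.0000: 101.978407
  t * PV_t at t = 3.5000: 117.043589
  t * PV_t at t = 4.0000: 131.592820
  t * PV_t at t = 4.5000: 145.638881
  t * PV_t at t = 5.0000: 159.194274
  t * PV_t at t = 5.5000: 172.271226
  t * PV_t at t = 6.0000: 184.881699
  t * PV_t at t = 6.5000: 197.037390
  t * PV_t at t = 7.0000: 208.749741
  t * PV_t at t = 7.5000: 220.029943
  t * PV_t at t = 8.0000: 230.888939
  t * PV_t at t = 8.5000: 241.337430
  t * PV_t at t = 9.0000: 251.385882
  t * PV_t at t = 9.5000: 261.044530
  t * PV_t at t = 10.0000: 7478.946833
Macaulay duration D = 10366.946590 / 1355.266106 = 7.649381
Modified duration = D / (1 + y/m) = 7.649381 / (1 + 0.016500) = 7.525215


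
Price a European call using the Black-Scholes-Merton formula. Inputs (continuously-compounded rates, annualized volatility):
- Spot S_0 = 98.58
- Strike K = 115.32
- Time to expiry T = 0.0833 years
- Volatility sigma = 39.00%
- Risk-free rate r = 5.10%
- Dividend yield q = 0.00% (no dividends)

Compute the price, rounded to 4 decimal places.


Answer: Price = 0.4833

Derivation:
d1 = (ln(S/K) + (r - q + 0.5*sigma^2) * T) / (sigma * sqrt(T)) = -1.29937978
d2 = d1 - sigma * sqrt(T) = -1.41194057
exp(-rT) = 0.99576071; exp(-qT) = 1.00000000
C = S_0 * exp(-qT) * N(d1) - K * exp(-rT) * N(d2)
N(d1) = 0.09690681; N(d2) = 0.07898373
C = 98.5800 * 1.00000000 * 0.09690681 - 115.3200 * 0.99576071 * 0.07898373 = 0.4833


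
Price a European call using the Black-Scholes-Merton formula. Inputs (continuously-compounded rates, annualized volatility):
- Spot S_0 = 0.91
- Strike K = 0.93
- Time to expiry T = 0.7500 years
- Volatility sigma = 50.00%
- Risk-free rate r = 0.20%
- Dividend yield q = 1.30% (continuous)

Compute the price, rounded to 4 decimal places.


Answer: Price = 0.1435

Derivation:
d1 = (ln(S/K) + (r - q + 0.5*sigma^2) * T) / (sigma * sqrt(T)) = 0.14724744
d2 = d1 - sigma * sqrt(T) = -0.28576526
exp(-rT) = 0.99850112; exp(-qT) = 0.99029738
C = S_0 * exp(-qT) * N(d1) - K * exp(-rT) * N(d2)
N(d1) = 0.55853164; N(d2) = 0.38752896
C = 0.9100 * 0.99029738 * 0.55853164 - 0.9300 * 0.99850112 * 0.38752896 = 0.1435


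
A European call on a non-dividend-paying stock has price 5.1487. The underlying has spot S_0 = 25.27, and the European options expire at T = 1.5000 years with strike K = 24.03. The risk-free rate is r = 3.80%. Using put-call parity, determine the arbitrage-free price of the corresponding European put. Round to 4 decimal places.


Put-call parity: C - P = S_0 * exp(-qT) - K * exp(-rT).
S_0 * exp(-qT) = 25.2700 * 1.00000000 = 25.27000000
K * exp(-rT) = 24.0300 * 0.94459407 = 22.69859549
P = C - S*exp(-qT) + K*exp(-rT)
P = 5.1487 - 25.27000000 + 22.69859549 = 2.5773

Answer: Put price = 2.5773


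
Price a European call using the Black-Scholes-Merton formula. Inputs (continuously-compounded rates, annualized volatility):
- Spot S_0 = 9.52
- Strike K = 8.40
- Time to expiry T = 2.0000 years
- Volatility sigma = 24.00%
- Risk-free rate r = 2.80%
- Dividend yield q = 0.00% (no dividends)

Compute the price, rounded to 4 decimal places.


Answer: Price = 2.1270

Derivation:
d1 = (ln(S/K) + (r - q + 0.5*sigma^2) * T) / (sigma * sqrt(T)) = 0.70346266
d2 = d1 - sigma * sqrt(T) = 0.36405140
exp(-rT) = 0.94553914; exp(-qT) = 1.00000000
C = S_0 * exp(-qT) * N(d1) - K * exp(-rT) * N(d2)
N(d1) = 0.75911626; N(d2) = 0.64209019
C = 9.5200 * 1.00000000 * 0.75911626 - 8.4000 * 0.94553914 * 0.64209019 = 2.1270


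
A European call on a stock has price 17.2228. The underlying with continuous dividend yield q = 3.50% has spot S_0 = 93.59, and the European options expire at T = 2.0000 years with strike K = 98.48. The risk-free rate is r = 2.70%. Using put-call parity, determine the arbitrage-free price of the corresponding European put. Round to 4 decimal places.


Put-call parity: C - P = S_0 * exp(-qT) - K * exp(-rT).
S_0 * exp(-qT) = 93.5900 * 0.93239382 = 87.26273760
K * exp(-rT) = 98.4800 * 0.94743211 = 93.30311385
P = C - S*exp(-qT) + K*exp(-rT)
P = 17.2228 - 87.26273760 + 93.30311385 = 23.2632

Answer: Put price = 23.2632


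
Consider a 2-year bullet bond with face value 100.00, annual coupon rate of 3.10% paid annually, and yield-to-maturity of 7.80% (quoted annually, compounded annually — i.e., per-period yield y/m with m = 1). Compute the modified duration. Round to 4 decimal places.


Answer: Modified duration = 1.8262

Derivation:
Coupon per period c = face * coupon_rate / m = 3.100000
Periods per year m = 1; per-period yield y/m = 0.078000
Number of cashflows N = 2
Cashflows (t years, CF_t, discount factor 1/(1+y/m)^(m*t), PV):
  t = 1.0000: CF_t = 3.100000, DF = 0.927644, PV = 2.875696
  t = 2.0000: CF_t = 103.100000, DF = 0.860523, PV = 88.719920
Price P = sum_t PV_t = 91.595616
First compute Macaulay numerator sum_t t * PV_t:
  t * PV_t at t = 1.0000: 2.875696
  t * PV_t at t = 2.0000: 177.439841
Macaulay duration D = 180.315537 / 91.595616 = 1.968604
Modified duration = D / (1 + y/m) = 1.968604 / (1 + 0.078000) = 1.826164


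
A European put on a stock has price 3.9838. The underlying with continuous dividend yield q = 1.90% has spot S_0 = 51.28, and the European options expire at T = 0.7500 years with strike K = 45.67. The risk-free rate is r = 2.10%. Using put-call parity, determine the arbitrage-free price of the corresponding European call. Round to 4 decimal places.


Put-call parity: C - P = S_0 * exp(-qT) - K * exp(-rT).
S_0 * exp(-qT) = 51.2800 * 0.98585105 = 50.55444188
K * exp(-rT) = 45.6700 * 0.98437338 = 44.95633239
C = P + S*exp(-qT) - K*exp(-rT)
C = 3.9838 + 50.55444188 - 44.95633239 = 9.5819

Answer: Call price = 9.5819


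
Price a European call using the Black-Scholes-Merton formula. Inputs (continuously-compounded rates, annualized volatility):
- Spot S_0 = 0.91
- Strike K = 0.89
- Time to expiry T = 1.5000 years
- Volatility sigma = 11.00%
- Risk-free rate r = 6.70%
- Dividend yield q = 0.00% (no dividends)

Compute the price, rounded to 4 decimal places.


Answer: Price = 0.1164

Derivation:
d1 = (ln(S/K) + (r - q + 0.5*sigma^2) * T) / (sigma * sqrt(T)) = 0.97829753
d2 = d1 - sigma * sqrt(T) = 0.84357559
exp(-rT) = 0.90438511; exp(-qT) = 1.00000000
C = S_0 * exp(-qT) * N(d1) - K * exp(-rT) * N(d2)
N(d1) = 0.83603640; N(d2) = 0.80054670
C = 0.9100 * 1.00000000 * 0.83603640 - 0.8900 * 0.90438511 * 0.80054670 = 0.1164


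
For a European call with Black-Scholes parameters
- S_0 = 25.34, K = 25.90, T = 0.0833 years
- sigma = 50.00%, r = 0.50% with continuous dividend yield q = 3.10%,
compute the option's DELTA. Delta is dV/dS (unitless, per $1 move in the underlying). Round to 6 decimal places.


d1 = -0.0943262195; d2 = -0.2386349163
phi(d1) = 0.3971714407; exp(-qT) = 0.9974210313; exp(-rT) = 0.9995835867
N(d1) = 0.4624250113
Delta = exp(-qT) * N(d1) = 0.9974210313 * 0.4624250113 = 0.461232

Answer: Delta = 0.461232


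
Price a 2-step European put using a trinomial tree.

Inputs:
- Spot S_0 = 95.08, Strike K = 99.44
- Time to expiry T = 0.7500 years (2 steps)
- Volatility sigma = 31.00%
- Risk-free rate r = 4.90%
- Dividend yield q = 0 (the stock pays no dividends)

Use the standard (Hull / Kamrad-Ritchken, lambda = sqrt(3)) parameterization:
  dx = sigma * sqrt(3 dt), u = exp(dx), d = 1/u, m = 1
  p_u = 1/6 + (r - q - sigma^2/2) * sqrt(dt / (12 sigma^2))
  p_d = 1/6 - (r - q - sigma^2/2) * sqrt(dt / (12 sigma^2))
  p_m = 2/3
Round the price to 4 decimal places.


dt = T/N = 0.375000; dx = sigma*sqrt(3*dt) = 0.328805
u = exp(dx) = 1.389306; d = 1/u = 0.719784
p_u = 0.167208, p_m = 0.666667, p_d = 0.166125
Discount per step: exp(-r*dt) = 0.981793
Stock lattice S(k, j) with j the centered position index:
  k=0: S(0,+0) = 95.0800
  k=1: S(1,-1) = 68.4370; S(1,+0) = 95.0800; S(1,+1) = 132.0953
  k=2: S(2,-2) = 49.2598; S(2,-1) = 68.4370; S(2,+0) = 95.0800; S(2,+1) = 132.0953; S(2,+2) = 183.5208
Terminal payoffs V(N, j) = max(K - S_T, 0):
  V(2,-2) = 50.180151; V(2,-1) = 31.002974; V(2,+0) = 4.360000; V(2,+1) = 0.000000; V(2,+2) = 0.000000
Backward induction: V(k, j) = exp(-r*dt) * [p_u * V(k+1, j+1) + p_m * V(k+1, j) + p_d * V(k+1, j-1)]
  V(1,-1) = exp(-r*dt) * [p_u*4.360000 + p_m*31.002974 + p_d*50.180151] = 29.192482
  V(1,+0) = exp(-r*dt) * [p_u*0.000000 + p_m*4.360000 + p_d*31.002974] = 7.910338
  V(1,+1) = exp(-r*dt) * [p_u*0.000000 + p_m*0.000000 + p_d*4.360000] = 0.711117
  V(0,+0) = exp(-r*dt) * [p_u*0.711117 + p_m*7.910338 + p_d*29.192482] = 10.055583

Answer: Price = V(0,0) = 10.0556


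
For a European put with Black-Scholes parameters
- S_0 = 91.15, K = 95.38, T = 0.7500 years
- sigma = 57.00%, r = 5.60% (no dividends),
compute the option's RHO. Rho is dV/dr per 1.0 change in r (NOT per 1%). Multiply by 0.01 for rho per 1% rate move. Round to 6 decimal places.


Answer: Rho = -41.163114

Derivation:
d1 = 0.2400056986; d2 = -0.2536287816
phi(d1) = 0.3876160850; exp(-qT) = 1.0000000000; exp(-rT) = 0.9588697806
N(-d2) = 0.6001088205
Rho = -K*T*exp(-rT)*N(-d2) = -95.3800 * 0.7500 * 0.9588697806 * 0.6001088205 = -41.163114


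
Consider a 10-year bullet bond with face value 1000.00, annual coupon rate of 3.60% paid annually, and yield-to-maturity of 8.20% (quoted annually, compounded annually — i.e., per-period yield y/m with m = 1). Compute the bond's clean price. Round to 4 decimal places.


Coupon per period c = face * coupon_rate / m = 36.000000
Periods per year m = 1; per-period yield y/m = 0.082000
Number of cashflows N = 10
Cashflows (t years, CF_t, discount factor 1/(1+y/m)^(m*t), PV):
  t = 1.0000: CF_t = 36.000000, DF = 0.924214, PV = 33.271719
  t = 2.0000: CF_t = 36.000000, DF = 0.854172, PV = 30.750202
  t = 3.0000: CF_t = 36.000000, DF = 0.789438, PV = 28.419780
  t = 4.0000: CF_t = 36.000000, DF = 0.729610, PV = 26.265971
  t = 5.0000: CF_t = 36.000000, DF = 0.674316, PV = 24.275389
  t = 6.0000: CF_t = 36.000000, DF = 0.623213, PV = 22.435664
  t = 7.0000: CF_t = 36.000000, DF = 0.575982, PV = 20.735365
  t = 8.0000: CF_t = 36.000000, DF = 0.532331, PV = 19.163923
  t = 9.0000: CF_t = 36.000000, DF = 0.491988, PV = 17.711574
  t = 10.0000: CF_t = 1036.000000, DF = 0.454703, PV = 471.071845
Price P = sum_t PV_t = 694.101432

Answer: Price = 694.1014


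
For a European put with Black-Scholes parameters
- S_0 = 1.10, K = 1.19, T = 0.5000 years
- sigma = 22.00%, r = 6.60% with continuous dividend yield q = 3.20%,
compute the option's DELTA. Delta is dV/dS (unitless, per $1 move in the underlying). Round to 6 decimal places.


Answer: Delta = -0.615018

Derivation:
d1 = -0.3184752844; d2 = -0.4740387763
phi(d1) = 0.3792150629; exp(-qT) = 0.9841273201; exp(-rT) = 0.9675385596
N(-d1) = 0.6249377802
Delta = -exp(-qT) * N(-d1) = -0.9841273201 * 0.6249377802 = -0.615018


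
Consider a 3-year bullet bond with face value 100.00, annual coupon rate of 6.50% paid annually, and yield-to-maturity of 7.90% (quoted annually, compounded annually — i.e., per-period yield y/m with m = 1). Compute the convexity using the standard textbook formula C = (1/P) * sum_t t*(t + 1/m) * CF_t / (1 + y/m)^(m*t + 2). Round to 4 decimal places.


Answer: Convexity = 9.4718

Derivation:
Coupon per period c = face * coupon_rate / m = 6.500000
Periods per year m = 1; per-period yield y/m = 0.079000
Number of cashflows N = 3
Cashflows (t years, CF_t, discount factor 1/(1+y/m)^(m*t), PV):
  t = 1.0000: CF_t = 6.500000, DF = 0.926784, PV = 6.024096
  t = 2.0000: CF_t = 6.500000, DF = 0.858929, PV = 5.583037
  t = 3.0000: CF_t = 106.500000, DF = 0.796041, PV = 84.778411
Price P = sum_t PV_t = 96.385544
Convexity numerator sum_t t*(t + 1/m) * CF_t / (1+y/m)^(m*t + 2):
  t = 1.0000: term = 10.348538
  t = 2.0000: term = 28.772581
  t = 3.0000: term = 873.823319
Convexity = (1/P) * sum = 912.944439 / 96.385544 = 9.471798


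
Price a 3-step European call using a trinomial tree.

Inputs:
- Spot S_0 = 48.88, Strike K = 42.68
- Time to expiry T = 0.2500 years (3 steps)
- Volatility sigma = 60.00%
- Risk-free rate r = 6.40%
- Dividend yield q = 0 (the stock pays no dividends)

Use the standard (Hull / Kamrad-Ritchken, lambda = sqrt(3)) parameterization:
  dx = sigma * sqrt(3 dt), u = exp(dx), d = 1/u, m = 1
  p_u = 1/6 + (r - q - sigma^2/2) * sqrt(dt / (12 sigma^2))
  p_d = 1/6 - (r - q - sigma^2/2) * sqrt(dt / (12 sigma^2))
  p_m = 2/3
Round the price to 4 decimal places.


Answer: Price = V(0,0) = 9.6976

Derivation:
dt = T/N = 0.083333; dx = sigma*sqrt(3*dt) = 0.300000
u = exp(dx) = 1.349859; d = 1/u = 0.740818
p_u = 0.150556, p_m = 0.666667, p_d = 0.182778
Discount per step: exp(-r*dt) = 0.994681
Stock lattice S(k, j) with j the centered position index:
  k=0: S(0,+0) = 48.8800
  k=1: S(1,-1) = 36.2112; S(1,+0) = 48.8800; S(1,+1) = 65.9811
  k=2: S(2,-2) = 26.8259; S(2,-1) = 36.2112; S(2,+0) = 48.8800; S(2,+1) = 65.9811; S(2,+2) = 89.0652
  k=3: S(3,-3) = 19.8731; S(3,-2) = 26.8259; S(3,-1) = 36.2112; S(3,+0) = 48.8800; S(3,+1) = 65.9811; S(3,+2) = 89.0652; S(3,+3) = 120.2254
Terminal payoffs V(N, j) = max(S_T - K, 0):
  V(3,-3) = 0.000000; V(3,-2) = 0.000000; V(3,-1) = 0.000000; V(3,+0) = 6.200000; V(3,+1) = 23.301099; V(3,+2) = 46.385167; V(3,+3) = 77.545400
Backward induction: V(k, j) = exp(-r*dt) * [p_u * V(k+1, j+1) + p_m * V(k+1, j) + p_d * V(k+1, j-1)]
  V(2,-2) = exp(-r*dt) * [p_u*0.000000 + p_m*0.000000 + p_d*0.000000] = 0.000000
  V(2,-1) = exp(-r*dt) * [p_u*6.200000 + p_m*0.000000 + p_d*0.000000] = 0.928479
  V(2,+0) = exp(-r*dt) * [p_u*23.301099 + p_m*6.200000 + p_d*0.000000] = 7.600797
  V(2,+1) = exp(-r*dt) * [p_u*46.385167 + p_m*23.301099 + p_d*6.200000] = 23.525030
  V(2,+2) = exp(-r*dt) * [p_u*77.545400 + p_m*46.385167 + p_d*23.301099] = 46.608018
  V(1,-1) = exp(-r*dt) * [p_u*7.600797 + p_m*0.928479 + p_d*0.000000] = 1.753949
  V(1,+0) = exp(-r*dt) * [p_u*23.525030 + p_m*7.600797 + p_d*0.928479] = 8.732032
  V(1,+1) = exp(-r*dt) * [p_u*46.608018 + p_m*23.525030 + p_d*7.600797] = 23.961570
  V(0,+0) = exp(-r*dt) * [p_u*23.961570 + p_m*8.732032 + p_d*1.753949] = 9.697626


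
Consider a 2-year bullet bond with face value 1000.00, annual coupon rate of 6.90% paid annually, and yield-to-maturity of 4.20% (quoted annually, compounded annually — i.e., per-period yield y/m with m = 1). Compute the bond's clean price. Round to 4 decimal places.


Answer: Price = 1050.7790

Derivation:
Coupon per period c = face * coupon_rate / m = 69.000000
Periods per year m = 1; per-period yield y/m = 0.042000
Number of cashflows N = 2
Cashflows (t years, CF_t, discount factor 1/(1+y/m)^(m*t), PV):
  t = 1.0000: CF_t = 69.000000, DF = 0.959693, PV = 66.218810
  t = 2.0000: CF_t = 1069.000000, DF = 0.921010, PV = 984.560181
Price P = sum_t PV_t = 1050.778991


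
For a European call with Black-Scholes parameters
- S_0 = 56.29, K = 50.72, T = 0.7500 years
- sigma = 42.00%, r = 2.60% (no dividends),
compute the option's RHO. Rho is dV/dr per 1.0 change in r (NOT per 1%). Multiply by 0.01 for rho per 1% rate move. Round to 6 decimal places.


Answer: Rho = 20.997540

Derivation:
d1 = 0.5219427594; d2 = 0.1582120898
phi(d1) = 0.3481399742; exp(-qT) = 1.0000000000; exp(-rT) = 0.9806888952
N(d2) = 0.5628551613
Rho = K*T*exp(-rT)*N(d2) = 50.7200 * 0.7500 * 0.9806888952 * 0.5628551613 = 20.997540


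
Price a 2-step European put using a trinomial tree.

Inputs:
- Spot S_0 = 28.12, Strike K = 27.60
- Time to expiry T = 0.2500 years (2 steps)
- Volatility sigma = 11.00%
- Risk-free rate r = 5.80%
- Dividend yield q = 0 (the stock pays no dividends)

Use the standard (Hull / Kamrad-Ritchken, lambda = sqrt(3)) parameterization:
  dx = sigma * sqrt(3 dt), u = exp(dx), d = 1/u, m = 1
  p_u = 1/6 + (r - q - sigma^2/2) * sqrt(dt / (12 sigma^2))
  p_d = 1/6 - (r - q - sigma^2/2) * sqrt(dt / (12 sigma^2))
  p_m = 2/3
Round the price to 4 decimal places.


Answer: Price = V(0,0) = 0.2461

Derivation:
dt = T/N = 0.125000; dx = sigma*sqrt(3*dt) = 0.067361
u = exp(dx) = 1.069682; d = 1/u = 0.934858
p_u = 0.214868, p_m = 0.666667, p_d = 0.118466
Discount per step: exp(-r*dt) = 0.992776
Stock lattice S(k, j) with j the centered position index:
  k=0: S(0,+0) = 28.1200
  k=1: S(1,-1) = 26.2882; S(1,+0) = 28.1200; S(1,+1) = 30.0794
  k=2: S(2,-2) = 24.5757; S(2,-1) = 26.2882; S(2,+0) = 28.1200; S(2,+1) = 30.0794; S(2,+2) = 32.1754
Terminal payoffs V(N, j) = max(K - S_T, 0):
  V(2,-2) = 3.024276; V(2,-1) = 1.311802; V(2,+0) = 0.000000; V(2,+1) = 0.000000; V(2,+2) = 0.000000
Backward induction: V(k, j) = exp(-r*dt) * [p_u * V(k+1, j+1) + p_m * V(k+1, j) + p_d * V(k+1, j-1)]
  V(1,-1) = exp(-r*dt) * [p_u*0.000000 + p_m*1.311802 + p_d*3.024276] = 1.223901
  V(1,+0) = exp(-r*dt) * [p_u*0.000000 + p_m*0.000000 + p_d*1.311802] = 0.154281
  V(1,+1) = exp(-r*dt) * [p_u*0.000000 + p_m*0.000000 + p_d*0.000000] = 0.000000
  V(0,+0) = exp(-r*dt) * [p_u*0.000000 + p_m*0.154281 + p_d*1.223901] = 0.246054


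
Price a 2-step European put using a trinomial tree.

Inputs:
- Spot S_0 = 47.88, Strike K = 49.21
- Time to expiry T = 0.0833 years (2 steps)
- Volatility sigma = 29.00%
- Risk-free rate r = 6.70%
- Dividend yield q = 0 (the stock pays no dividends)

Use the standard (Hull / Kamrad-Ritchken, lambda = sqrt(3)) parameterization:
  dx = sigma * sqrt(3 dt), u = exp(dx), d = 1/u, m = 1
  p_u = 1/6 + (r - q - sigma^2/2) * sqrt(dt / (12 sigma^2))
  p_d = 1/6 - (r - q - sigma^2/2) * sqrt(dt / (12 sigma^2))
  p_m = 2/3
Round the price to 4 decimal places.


Answer: Price = V(0,0) = 2.2108

Derivation:
dt = T/N = 0.041650; dx = sigma*sqrt(3*dt) = 0.102510
u = exp(dx) = 1.107948; d = 1/u = 0.902569
p_u = 0.171735, p_m = 0.666667, p_d = 0.161598
Discount per step: exp(-r*dt) = 0.997213
Stock lattice S(k, j) with j the centered position index:
  k=0: S(0,+0) = 47.8800
  k=1: S(1,-1) = 43.2150; S(1,+0) = 47.8800; S(1,+1) = 53.0486
  k=2: S(2,-2) = 39.0045; S(2,-1) = 43.2150; S(2,+0) = 47.8800; S(2,+1) = 53.0486; S(2,+2) = 58.7751
Terminal payoffs V(N, j) = max(K - S_T, 0):
  V(2,-2) = 10.205465; V(2,-1) = 5.994989; V(2,+0) = 1.330000; V(2,+1) = 0.000000; V(2,+2) = 0.000000
Backward induction: V(k, j) = exp(-r*dt) * [p_u * V(k+1, j+1) + p_m * V(k+1, j) + p_d * V(k+1, j-1)]
  V(1,-1) = exp(-r*dt) * [p_u*1.330000 + p_m*5.994989 + p_d*10.205465] = 5.857881
  V(1,+0) = exp(-r*dt) * [p_u*0.000000 + p_m*1.330000 + p_d*5.994989] = 1.850275
  V(1,+1) = exp(-r*dt) * [p_u*0.000000 + p_m*0.000000 + p_d*1.330000] = 0.214326
  V(0,+0) = exp(-r*dt) * [p_u*0.214326 + p_m*1.850275 + p_d*5.857881] = 2.210768


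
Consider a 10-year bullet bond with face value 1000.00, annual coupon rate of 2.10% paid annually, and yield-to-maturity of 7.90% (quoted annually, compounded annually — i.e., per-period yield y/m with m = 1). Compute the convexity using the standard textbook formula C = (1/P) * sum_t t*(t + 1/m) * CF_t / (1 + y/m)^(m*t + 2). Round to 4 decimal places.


Coupon per period c = face * coupon_rate / m = 21.000000
Periods per year m = 1; per-period yield y/m = 0.079000
Number of cashflows N = 10
Cashflows (t years, CF_t, discount factor 1/(1+y/m)^(m*t), PV):
  t = 1.0000: CF_t = 21.000000, DF = 0.926784, PV = 19.462465
  t = 2.0000: CF_t = 21.000000, DF = 0.858929, PV = 18.037503
  t = 3.0000: CF_t = 21.000000, DF = 0.796041, PV = 16.716870
  t = 4.0000: CF_t = 21.000000, DF = 0.737758, PV = 15.492928
  t = 5.0000: CF_t = 21.000000, DF = 0.683743, PV = 14.358599
  t = 6.0000: CF_t = 21.000000, DF = 0.633682, PV = 13.307321
  t = 7.0000: CF_t = 21.000000, DF = 0.587286, PV = 12.333013
  t = 8.0000: CF_t = 21.000000, DF = 0.544288, PV = 11.430040
  t = 9.0000: CF_t = 21.000000, DF = 0.504437, PV = 10.593179
  t = 10.0000: CF_t = 1021.000000, DF = 0.467504, PV = 477.321828
Price P = sum_t PV_t = 609.053745
Convexity numerator sum_t t*(t + 1/m) * CF_t / (1+y/m)^(m*t + 2):
  t = 1.0000: term = 33.433740
  t = 2.0000: term = 92.957571
  t = 3.0000: term = 172.303190
  t = 4.0000: term = 266.146416
  t = 5.0000: term = 369.990384
  t = 6.0000: term = 480.061666
  t = 7.0000: term = 593.217999
  t = 8.0000: term = 706.866409
  t = 9.0000: term = 818.890650
  t = 10.0000: term = 45098.395513
Convexity = (1/P) * sum = 48632.263537 / 609.053745 = 79.848887

Answer: Convexity = 79.8489


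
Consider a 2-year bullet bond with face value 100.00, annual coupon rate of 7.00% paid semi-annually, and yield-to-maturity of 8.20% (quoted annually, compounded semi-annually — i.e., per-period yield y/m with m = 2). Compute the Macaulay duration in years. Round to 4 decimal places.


Coupon per period c = face * coupon_rate / m = 3.500000
Periods per year m = 2; per-period yield y/m = 0.041000
Number of cashflows N = 4
Cashflows (t years, CF_t, discount factor 1/(1+y/m)^(m*t), PV):
  t = 0.5000: CF_t = 3.500000, DF = 0.960615, PV = 3.362152
  t = 1.0000: CF_t = 3.500000, DF = 0.922781, PV = 3.229733
  t = 1.5000: CF_t = 3.500000, DF = 0.886437, PV = 3.102529
  t = 2.0000: CF_t = 103.500000, DF = 0.851524, PV = 88.132772
Price P = sum_t PV_t = 97.827186
Macaulay numerator sum_t t * PV_t:
  t * PV_t at t = 0.5000: 1.681076
  t * PV_t at t = 1.0000: 3.229733
  t * PV_t at t = 1.5000: 4.653794
  t * PV_t at t = 2.0000: 176.265545
Macaulay duration D = (sum_t t * PV_t) / P = 185.830147 / 97.827186 = 1.899576

Answer: Macaulay duration = 1.8996 years


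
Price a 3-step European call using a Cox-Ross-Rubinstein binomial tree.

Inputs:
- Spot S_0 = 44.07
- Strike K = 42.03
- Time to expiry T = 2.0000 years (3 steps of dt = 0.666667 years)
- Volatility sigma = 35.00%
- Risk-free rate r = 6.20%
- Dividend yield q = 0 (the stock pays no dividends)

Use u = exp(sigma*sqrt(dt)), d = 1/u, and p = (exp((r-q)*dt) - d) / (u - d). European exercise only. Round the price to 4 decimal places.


dt = T/N = 0.666667
u = exp(sigma*sqrt(dt)) = 1.330791; d = 1/u = 0.751433
p = (exp((r-q)*dt) - d) / (u - d) = 0.501877
Discount per step: exp(-r*dt) = 0.959509
Stock lattice S(k, i) with i counting down-moves:
  k=0: S(0,0) = 44.0700
  k=1: S(1,0) = 58.6480; S(1,1) = 33.1156
  k=2: S(2,0) = 78.0482; S(2,1) = 44.0700; S(2,2) = 24.8842
  k=3: S(3,0) = 103.8659; S(3,1) = 58.6480; S(3,2) = 33.1156; S(3,3) = 18.6988
Terminal payoffs V(N, i) = max(S_T - K, 0):
  V(3,0) = 61.835905; V(3,1) = 16.617977; V(3,2) = 0.000000; V(3,3) = 0.000000
Backward induction: V(k, i) = exp(-r*dt) * [p * V(k+1, i) + (1-p) * V(k+1, i+1)].
  V(2,0) = exp(-r*dt) * [p*61.835905 + (1-p)*16.617977] = 37.720050
  V(2,1) = exp(-r*dt) * [p*16.617977 + (1-p)*0.000000] = 8.002480
  V(2,2) = exp(-r*dt) * [p*0.000000 + (1-p)*0.000000] = 0.000000
  V(1,0) = exp(-r*dt) * [p*37.720050 + (1-p)*8.002480] = 21.989117
  V(1,1) = exp(-r*dt) * [p*8.002480 + (1-p)*0.000000] = 3.853639
  V(0,0) = exp(-r*dt) * [p*21.989117 + (1-p)*3.853639] = 12.430844

Answer: Price = V(0,0) = 12.4308


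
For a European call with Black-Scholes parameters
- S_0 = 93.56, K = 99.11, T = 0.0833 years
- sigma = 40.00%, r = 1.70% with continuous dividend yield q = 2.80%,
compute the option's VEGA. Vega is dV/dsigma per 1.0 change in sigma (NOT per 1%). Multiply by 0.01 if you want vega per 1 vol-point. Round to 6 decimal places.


d1 = -0.4493812901; d2 = -0.5648282476
phi(d1) = 0.3606272851; exp(-qT) = 0.9976703179; exp(-rT) = 0.9985849022
Vega = S * exp(-qT) * phi(d1) * sqrt(T) = 93.5600 * 0.9976703179 * 0.3606272851 * 0.2886173938 = 9.715348

Answer: Vega = 9.715348


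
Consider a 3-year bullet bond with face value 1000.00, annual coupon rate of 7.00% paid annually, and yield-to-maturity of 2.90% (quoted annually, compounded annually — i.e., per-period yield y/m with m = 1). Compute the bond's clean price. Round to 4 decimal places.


Answer: Price = 1116.1964

Derivation:
Coupon per period c = face * coupon_rate / m = 70.000000
Periods per year m = 1; per-period yield y/m = 0.029000
Number of cashflows N = 3
Cashflows (t years, CF_t, discount factor 1/(1+y/m)^(m*t), PV):
  t = 1.0000: CF_t = 70.000000, DF = 0.971817, PV = 68.027211
  t = 2.0000: CF_t = 70.000000, DF = 0.944429, PV = 66.110020
  t = 3.0000: CF_t = 1070.000000, DF = 0.917812, PV = 982.059166
Price P = sum_t PV_t = 1116.196397


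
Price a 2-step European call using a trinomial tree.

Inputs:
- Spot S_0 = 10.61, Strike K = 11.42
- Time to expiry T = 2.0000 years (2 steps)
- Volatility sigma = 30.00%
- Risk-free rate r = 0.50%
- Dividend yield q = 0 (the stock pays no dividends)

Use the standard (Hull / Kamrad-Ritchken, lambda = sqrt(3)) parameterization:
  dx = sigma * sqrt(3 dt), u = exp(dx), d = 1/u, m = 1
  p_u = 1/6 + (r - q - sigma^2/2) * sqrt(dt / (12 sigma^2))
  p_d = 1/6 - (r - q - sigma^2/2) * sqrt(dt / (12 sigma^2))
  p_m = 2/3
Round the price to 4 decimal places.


Answer: Price = V(0,0) = 1.3883

Derivation:
dt = T/N = 1.000000; dx = sigma*sqrt(3*dt) = 0.519615
u = exp(dx) = 1.681381; d = 1/u = 0.594749
p_u = 0.128177, p_m = 0.666667, p_d = 0.205157
Discount per step: exp(-r*dt) = 0.995012
Stock lattice S(k, j) with j the centered position index:
  k=0: S(0,+0) = 10.6100
  k=1: S(1,-1) = 6.3103; S(1,+0) = 10.6100; S(1,+1) = 17.8394
  k=2: S(2,-2) = 3.7530; S(2,-1) = 6.3103; S(2,+0) = 10.6100; S(2,+1) = 17.8394; S(2,+2) = 29.9949
Terminal payoffs V(N, j) = max(S_T - K, 0):
  V(2,-2) = 0.000000; V(2,-1) = 0.000000; V(2,+0) = 0.000000; V(2,+1) = 6.419448; V(2,+2) = 18.574902
Backward induction: V(k, j) = exp(-r*dt) * [p_u * V(k+1, j+1) + p_m * V(k+1, j) + p_d * V(k+1, j-1)]
  V(1,-1) = exp(-r*dt) * [p_u*0.000000 + p_m*0.000000 + p_d*0.000000] = 0.000000
  V(1,+0) = exp(-r*dt) * [p_u*6.419448 + p_m*0.000000 + p_d*0.000000] = 0.818720
  V(1,+1) = exp(-r*dt) * [p_u*18.574902 + p_m*6.419448 + p_d*0.000000] = 6.627281
  V(0,+0) = exp(-r*dt) * [p_u*6.627281 + p_m*0.818720 + p_d*0.000000] = 1.388317


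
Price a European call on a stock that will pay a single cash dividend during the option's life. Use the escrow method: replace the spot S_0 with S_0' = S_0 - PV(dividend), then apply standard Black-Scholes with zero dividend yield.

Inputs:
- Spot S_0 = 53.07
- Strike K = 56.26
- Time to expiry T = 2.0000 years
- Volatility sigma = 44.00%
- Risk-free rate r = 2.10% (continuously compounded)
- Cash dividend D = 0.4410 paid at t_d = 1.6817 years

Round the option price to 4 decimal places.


Answer: Price = 12.3786

Derivation:
PV(D) = D * exp(-r * t_d) = 0.4410 * 0.96530062 = 0.42569757
S_0' = S_0 - PV(D) = 53.0700 - 0.42569757 = 52.64430243
d1 = (ln(S_0'/K) + (r + sigma^2/2)*T) / (sigma*sqrt(T)) = 0.27187326
d2 = d1 - sigma*sqrt(T) = -0.35038071
exp(-rT) = 0.95886978
N(d1) = 0.60714026; N(d2) = 0.36302650
C = S_0' * N(d1) - K * exp(-rT) * N(d2) = 52.64430243 * 0.60714026 - 56.2600 * 0.95886978 * 0.36302650 = 12.3786
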